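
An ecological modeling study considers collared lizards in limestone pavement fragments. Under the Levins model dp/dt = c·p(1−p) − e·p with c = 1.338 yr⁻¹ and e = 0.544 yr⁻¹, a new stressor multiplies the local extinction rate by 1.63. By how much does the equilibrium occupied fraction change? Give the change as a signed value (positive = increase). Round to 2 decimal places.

-0.26

Before: p* = 1 − 0.544/1.338 = 0.5934.
After the change, c = 1.338, e = 0.88672, so p* = 1 − 0.88672/1.338 = 0.3373.
Δp* = 0.3373 − 0.5934 = -0.2561.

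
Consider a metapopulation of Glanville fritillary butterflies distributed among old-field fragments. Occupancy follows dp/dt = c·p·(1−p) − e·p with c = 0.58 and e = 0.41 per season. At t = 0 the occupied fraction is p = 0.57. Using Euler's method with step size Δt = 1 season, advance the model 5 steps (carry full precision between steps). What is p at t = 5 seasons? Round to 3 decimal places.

Update rule: p ← p + [c·p·(1−p) − e·p]·Δt with Δt = 1.
p: 0.57000 → 0.47846  (Δp = -0.09154)
p: 0.47846 → 0.42702  (Δp = -0.05144)
p: 0.42702 → 0.39385  (Δp = -0.03317)
p: 0.39385 → 0.37084  (Δp = -0.02301)
p: 0.37084 → 0.35412  (Δp = -0.01672)

0.354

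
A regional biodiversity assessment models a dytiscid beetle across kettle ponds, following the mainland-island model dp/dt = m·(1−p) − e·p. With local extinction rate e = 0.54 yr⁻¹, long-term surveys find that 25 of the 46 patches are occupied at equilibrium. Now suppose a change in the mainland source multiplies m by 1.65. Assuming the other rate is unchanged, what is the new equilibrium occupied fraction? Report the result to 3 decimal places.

0.663

Observed p* = 25/46 = 0.54348.
Balance m(1−p*) = e·p* gives m = e·p*/(1−p*) = 0.54×0.54348/0.45652 = 0.64286.
New p* = m/(m+e) = 1.06072/(1.06072+0.54000) = 0.66265.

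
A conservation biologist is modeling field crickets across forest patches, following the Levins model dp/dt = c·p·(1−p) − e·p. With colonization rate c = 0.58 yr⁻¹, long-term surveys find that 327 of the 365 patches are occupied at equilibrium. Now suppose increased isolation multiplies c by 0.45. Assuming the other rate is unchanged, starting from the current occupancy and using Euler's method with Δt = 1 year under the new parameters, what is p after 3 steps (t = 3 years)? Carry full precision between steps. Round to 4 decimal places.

0.8275

Observed p* = 327/365 = 0.89589.
Balance c(1−p*) = e gives e = 0.58×(1 − 0.89589) = 0.06038.
Starting from p₀ = 0.89589; update p ← p + (dp/dt)·Δt with the new parameters.
  1  |  dp/dt·Δt = -0.029753  |  p_1 = 0.866137
  2  |  dp/dt·Δt = -0.022039  |  p_2 = 0.844098
  3  |  dp/dt·Δt = -0.016623  |  p_3 = 0.827475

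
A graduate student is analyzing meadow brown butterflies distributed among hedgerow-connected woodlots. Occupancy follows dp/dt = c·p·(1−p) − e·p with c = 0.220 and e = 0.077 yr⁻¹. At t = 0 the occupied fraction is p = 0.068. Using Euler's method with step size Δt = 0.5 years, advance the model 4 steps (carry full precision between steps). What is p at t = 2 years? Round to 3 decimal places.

Update rule: p ← p + [c·p·(1−p) − e·p]·Δt with Δt = 0.5.
p: 0.06800 → 0.07235  (Δp = +0.00435)
p: 0.07235 → 0.07695  (Δp = +0.00460)
p: 0.07695 → 0.08180  (Δp = +0.00485)
p: 0.08180 → 0.08691  (Δp = +0.00511)

0.087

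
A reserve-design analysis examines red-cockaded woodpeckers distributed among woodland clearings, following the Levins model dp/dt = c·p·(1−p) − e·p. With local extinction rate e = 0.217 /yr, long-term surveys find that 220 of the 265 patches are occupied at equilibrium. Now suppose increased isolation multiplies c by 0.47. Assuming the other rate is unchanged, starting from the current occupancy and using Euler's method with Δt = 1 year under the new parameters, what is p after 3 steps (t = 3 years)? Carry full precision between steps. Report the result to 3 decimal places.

Observed p* = 220/265 = 0.83019.
Balance c(1−p*) = e gives c = e/(1 − 0.83019) = 0.217/0.16981 = 1.27789.
Starting from p₀ = 0.83019; update p ← p + (dp/dt)·Δt with the new parameters.
  1  |  dp/dt·Δt = -0.095480  |  p_1 = 0.734709
  2  |  dp/dt·Δt = -0.042366  |  p_2 = 0.692342
  3  |  dp/dt·Δt = -0.022306  |  p_3 = 0.670036

0.670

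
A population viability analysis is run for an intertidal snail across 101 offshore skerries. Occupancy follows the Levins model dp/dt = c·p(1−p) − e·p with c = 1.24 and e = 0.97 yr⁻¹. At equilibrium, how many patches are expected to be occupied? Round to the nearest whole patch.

22

p* = 1 − e/c = 1 − 0.97/1.24 = 0.2177.
Expected occupied patches = N × p* = 101 × 0.2177 = 21.99 ≈ 22.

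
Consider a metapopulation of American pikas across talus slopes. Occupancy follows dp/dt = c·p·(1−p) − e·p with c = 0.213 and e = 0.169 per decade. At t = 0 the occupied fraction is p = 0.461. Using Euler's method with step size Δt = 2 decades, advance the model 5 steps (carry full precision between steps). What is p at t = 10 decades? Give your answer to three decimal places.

0.310

Update rule: p ← p + [c·p·(1−p) − e·p]·Δt with Δt = 2.
step 1: Δp = -0.04997, p = 0.41103
step 2: Δp = -0.03580, p = 0.37523
step 3: Δp = -0.02696, p = 0.34827
step 4: Δp = -0.02102, p = 0.32725
step 5: Δp = -0.01682, p = 0.31043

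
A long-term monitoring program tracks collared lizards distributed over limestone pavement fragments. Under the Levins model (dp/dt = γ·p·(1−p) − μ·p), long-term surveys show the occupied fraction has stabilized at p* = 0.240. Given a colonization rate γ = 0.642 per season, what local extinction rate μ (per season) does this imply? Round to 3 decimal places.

At equilibrium γ(1−p*) = μ.
μ = 0.642 × (1 − 0.240) = 0.642 × 0.7600 = 0.4879.

0.488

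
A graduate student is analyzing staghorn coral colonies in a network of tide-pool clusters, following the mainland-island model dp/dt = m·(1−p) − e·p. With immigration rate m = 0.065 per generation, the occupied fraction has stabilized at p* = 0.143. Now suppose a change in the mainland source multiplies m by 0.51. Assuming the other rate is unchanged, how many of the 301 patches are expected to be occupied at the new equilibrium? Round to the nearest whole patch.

Balance m(1−p*) = e·p* gives e = m(1−p*)/p* = 0.065×0.85700/0.14300 = 0.38955.
New p* = m/(m+e) = 0.03315/(0.03315+0.38955) = 0.07842.
Expected occupied = 301 × 0.07842 = 23.60 ≈ 24.

24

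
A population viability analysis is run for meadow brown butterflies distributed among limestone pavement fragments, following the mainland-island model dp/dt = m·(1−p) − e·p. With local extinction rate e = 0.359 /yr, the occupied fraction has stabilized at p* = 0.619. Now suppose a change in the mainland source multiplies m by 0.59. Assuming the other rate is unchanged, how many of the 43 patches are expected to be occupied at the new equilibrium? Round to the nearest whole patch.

Balance m(1−p*) = e·p* gives m = e·p*/(1−p*) = 0.359×0.61900/0.38100 = 0.58326.
New p* = m/(m+e) = 0.34412/(0.34412+0.35900) = 0.48942.
Expected occupied = 43 × 0.48942 = 21.05 ≈ 21.

21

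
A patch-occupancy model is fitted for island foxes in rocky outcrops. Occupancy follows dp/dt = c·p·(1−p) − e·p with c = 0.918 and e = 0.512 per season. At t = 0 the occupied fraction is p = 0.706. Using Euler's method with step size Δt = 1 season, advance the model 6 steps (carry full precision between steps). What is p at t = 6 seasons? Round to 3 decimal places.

Update rule: p ← p + [c·p·(1−p) − e·p]·Δt with Δt = 1.
step 1: Δp = -0.17093, p = 0.53507
step 2: Δp = -0.04559, p = 0.48949
step 3: Δp = -0.02122, p = 0.46827
step 4: Δp = -0.01118, p = 0.45709
step 5: Δp = -0.00622, p = 0.45087
step 6: Δp = -0.00356, p = 0.44731

0.447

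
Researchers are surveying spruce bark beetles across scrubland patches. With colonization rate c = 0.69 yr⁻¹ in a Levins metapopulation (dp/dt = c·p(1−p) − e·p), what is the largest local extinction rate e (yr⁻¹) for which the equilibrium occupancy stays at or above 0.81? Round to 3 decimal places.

1 − e/c ≥ 0.81 ⇒ e ≤ c(1 − 0.81) = 0.69 × 0.1900.
e_max = 0.1311.

0.131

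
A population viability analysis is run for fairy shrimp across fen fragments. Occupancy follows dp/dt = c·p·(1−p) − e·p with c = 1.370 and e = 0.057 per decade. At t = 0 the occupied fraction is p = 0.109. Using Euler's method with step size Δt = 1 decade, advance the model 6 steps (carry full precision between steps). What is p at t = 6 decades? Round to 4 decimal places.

0.9597

Update rule: p ← p + [c·p·(1−p) − e·p]·Δt with Δt = 1.
p: 0.10900 → 0.23584  (Δp = +0.12684)
p: 0.23584 → 0.46930  (Δp = +0.23346)
p: 0.46930 → 0.78376  (Δp = +0.31446)
p: 0.78376 → 0.97127  (Δp = +0.18752)
p: 0.97127 → 0.95414  (Δp = -0.01714)
p: 0.95414 → 0.95970  (Δp = +0.00557)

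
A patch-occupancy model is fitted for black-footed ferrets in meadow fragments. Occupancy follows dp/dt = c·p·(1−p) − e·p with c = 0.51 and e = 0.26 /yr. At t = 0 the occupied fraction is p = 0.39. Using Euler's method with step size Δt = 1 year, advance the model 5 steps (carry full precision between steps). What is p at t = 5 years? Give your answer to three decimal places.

Update rule: p ← p + [c·p·(1−p) − e·p]·Δt with Δt = 1.
step 1: Δp = +0.01993, p = 0.40993
step 2: Δp = +0.01678, p = 0.42671
step 3: Δp = +0.01382, p = 0.44053
step 4: Δp = +0.01116, p = 0.45169
step 5: Δp = +0.00887, p = 0.46056

0.461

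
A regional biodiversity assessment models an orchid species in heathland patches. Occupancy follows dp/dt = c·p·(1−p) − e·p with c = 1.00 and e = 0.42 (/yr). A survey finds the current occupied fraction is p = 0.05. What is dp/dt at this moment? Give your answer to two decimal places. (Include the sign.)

0.03

Colonization term: c·p·(1−p) = 1.00×0.05×0.9500 = 0.04750.
Extinction term: e·p = 0.02100.
dp/dt = 0.04750 − 0.02100 = 0.02650.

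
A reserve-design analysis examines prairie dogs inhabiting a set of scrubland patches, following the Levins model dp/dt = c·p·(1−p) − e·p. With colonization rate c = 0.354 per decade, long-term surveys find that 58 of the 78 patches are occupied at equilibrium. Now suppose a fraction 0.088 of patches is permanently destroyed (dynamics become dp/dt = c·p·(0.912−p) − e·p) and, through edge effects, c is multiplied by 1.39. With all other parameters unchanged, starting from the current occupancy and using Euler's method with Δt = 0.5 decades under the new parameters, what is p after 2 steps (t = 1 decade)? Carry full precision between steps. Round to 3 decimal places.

0.738

Observed p* = 58/78 = 0.74359.
Balance c(1−p*) = e gives e = 0.354×(1 − 0.74359) = 0.09077.
Starting from p₀ = 0.74359; update p ← p + (dp/dt)·Δt with the new parameters.
  1  |  dp/dt·Δt = -0.002938  |  p_1 = 0.740652
  2  |  dp/dt·Δt = -0.002391  |  p_2 = 0.738261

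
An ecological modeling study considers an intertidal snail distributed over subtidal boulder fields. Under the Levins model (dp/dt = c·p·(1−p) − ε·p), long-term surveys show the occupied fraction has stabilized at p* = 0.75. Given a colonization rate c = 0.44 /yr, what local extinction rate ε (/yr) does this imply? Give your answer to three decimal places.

At equilibrium c(1−p*) = ε.
ε = 0.44 × (1 − 0.75) = 0.44 × 0.2500 = 0.1100.

0.110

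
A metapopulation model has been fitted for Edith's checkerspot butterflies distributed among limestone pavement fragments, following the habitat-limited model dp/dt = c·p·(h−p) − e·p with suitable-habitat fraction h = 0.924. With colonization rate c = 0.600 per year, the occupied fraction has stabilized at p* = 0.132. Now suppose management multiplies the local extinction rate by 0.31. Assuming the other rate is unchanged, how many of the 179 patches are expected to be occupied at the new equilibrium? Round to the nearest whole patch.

Balance c(h−p*) = e gives e = 0.600×(0.924 − 0.13200) = 0.47520.
New p* = 0.924 − e/c = 0.924 − 0.14731/0.60000 = 0.67848.
Expected occupied = 179 × 0.67848 = 121.45 ≈ 121.

121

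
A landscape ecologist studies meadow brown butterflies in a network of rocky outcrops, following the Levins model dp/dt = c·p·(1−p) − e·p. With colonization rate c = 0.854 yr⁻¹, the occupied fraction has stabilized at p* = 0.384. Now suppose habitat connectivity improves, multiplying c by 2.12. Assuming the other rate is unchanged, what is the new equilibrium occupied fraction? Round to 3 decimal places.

0.709

Balance c(1−p*) = e gives e = 0.854×(1 − 0.38400) = 0.52606.
New p* = 1 − e/c = 1 − 0.52606/1.81048 = 0.70944.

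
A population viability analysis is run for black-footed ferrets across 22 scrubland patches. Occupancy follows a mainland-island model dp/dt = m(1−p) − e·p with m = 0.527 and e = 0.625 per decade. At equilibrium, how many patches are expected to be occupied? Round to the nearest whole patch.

10

p* = m/(m+e) = 0.527/1.1520 = 0.4575.
Expected occupied patches = N × p* = 22 × 0.4575 = 10.06 ≈ 10.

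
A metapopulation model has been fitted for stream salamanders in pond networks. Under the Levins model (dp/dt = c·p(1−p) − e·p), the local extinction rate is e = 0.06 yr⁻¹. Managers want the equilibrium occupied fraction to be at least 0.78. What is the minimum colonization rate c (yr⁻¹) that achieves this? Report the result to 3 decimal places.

p* = 1 − e/c ≥ 0.78 requires e/c ≤ 0.2200, i.e. c ≥ e/0.2200.
c_min = 0.06/0.2200 = 0.2727.

0.273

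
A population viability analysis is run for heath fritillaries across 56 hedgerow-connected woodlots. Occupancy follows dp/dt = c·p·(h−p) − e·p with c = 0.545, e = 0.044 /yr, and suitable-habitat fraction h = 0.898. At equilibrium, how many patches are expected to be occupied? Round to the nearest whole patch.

46

p* = h − e/c = 0.898 − 0.0807 = 0.8173.
Expected occupied patches = N × p* = 56 × 0.8173 = 45.77 ≈ 46.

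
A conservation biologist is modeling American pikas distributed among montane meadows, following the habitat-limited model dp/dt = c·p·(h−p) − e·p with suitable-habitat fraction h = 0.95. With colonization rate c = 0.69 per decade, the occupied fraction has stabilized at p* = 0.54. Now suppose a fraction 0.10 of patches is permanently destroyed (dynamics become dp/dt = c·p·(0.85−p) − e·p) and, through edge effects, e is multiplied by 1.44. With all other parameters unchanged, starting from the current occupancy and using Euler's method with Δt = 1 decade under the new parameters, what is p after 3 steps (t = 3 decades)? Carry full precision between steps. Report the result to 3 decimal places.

0.350

Balance c(h−p*) = e gives e = 0.69×(0.95 − 0.54000) = 0.28290.
Starting from p₀ = 0.54000; update p ← p + (dp/dt)·Δt with the new parameters.
t = 1: p = 0.54000 + (-0.10448) = 0.43552
t = 2: p = 0.43552 + (-0.05287) = 0.38266
t = 3: p = 0.38266 + (-0.03249) = 0.35017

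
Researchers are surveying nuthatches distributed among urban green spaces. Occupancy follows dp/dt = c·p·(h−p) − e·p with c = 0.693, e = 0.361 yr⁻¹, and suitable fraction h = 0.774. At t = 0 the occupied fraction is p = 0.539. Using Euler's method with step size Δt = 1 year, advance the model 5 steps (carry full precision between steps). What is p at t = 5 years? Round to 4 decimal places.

0.3077

Update rule: p ← p + [c·p·(h−p) − e·p]·Δt with Δt = 1.
  1  |  dp/dt·Δt = -0.106800  |  p_1 = 0.432200
  2  |  dp/dt·Δt = -0.053650  |  p_2 = 0.378550
  3  |  dp/dt·Δt = -0.032916  |  p_3 = 0.345634
  4  |  dp/dt·Δt = -0.022170  |  p_4 = 0.323464
  5  |  dp/dt·Δt = -0.015778  |  p_5 = 0.307686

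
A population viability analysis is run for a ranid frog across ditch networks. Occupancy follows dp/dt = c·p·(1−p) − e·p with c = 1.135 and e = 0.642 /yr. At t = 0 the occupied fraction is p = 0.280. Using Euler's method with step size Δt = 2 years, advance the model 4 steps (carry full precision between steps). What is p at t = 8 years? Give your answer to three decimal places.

0.434

Update rule: p ← p + [c·p·(1−p) − e·p]·Δt with Δt = 2.
p: 0.28000 → 0.37811  (Δp = +0.09811)
p: 0.37811 → 0.42639  (Δp = +0.04828)
p: 0.42639 → 0.43411  (Δp = +0.00771)
p: 0.43411 → 0.43436  (Δp = +0.00025)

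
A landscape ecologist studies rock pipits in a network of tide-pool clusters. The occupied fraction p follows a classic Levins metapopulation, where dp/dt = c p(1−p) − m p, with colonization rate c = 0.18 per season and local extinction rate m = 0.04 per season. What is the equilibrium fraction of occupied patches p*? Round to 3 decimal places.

0.778

At equilibrium, colonization balances extinction: c·p*·(1−p*) = m·p*.
So p* = 1 − m/c = 1 − 0.04/0.18 = 1 − 0.2222 = 0.7778.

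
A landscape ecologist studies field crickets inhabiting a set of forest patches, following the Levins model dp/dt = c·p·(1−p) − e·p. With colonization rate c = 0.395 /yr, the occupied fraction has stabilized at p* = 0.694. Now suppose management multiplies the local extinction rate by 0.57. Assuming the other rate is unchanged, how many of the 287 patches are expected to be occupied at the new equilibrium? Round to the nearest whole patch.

237

Balance c(1−p*) = e gives e = 0.395×(1 − 0.69400) = 0.12087.
New p* = 1 − e/c = 1 − 0.06890/0.39500 = 0.82557.
Expected occupied = 287 × 0.82557 = 236.94 ≈ 237.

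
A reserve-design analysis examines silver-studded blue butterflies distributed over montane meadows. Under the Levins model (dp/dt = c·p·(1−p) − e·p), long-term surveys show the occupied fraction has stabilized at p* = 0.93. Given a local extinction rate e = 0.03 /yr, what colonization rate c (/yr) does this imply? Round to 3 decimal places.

At equilibrium c(1−p*) = e, so c = e/(1−p*).
c = 0.03/(1 − 0.93) = 0.03/0.0700 = 0.4286.

0.429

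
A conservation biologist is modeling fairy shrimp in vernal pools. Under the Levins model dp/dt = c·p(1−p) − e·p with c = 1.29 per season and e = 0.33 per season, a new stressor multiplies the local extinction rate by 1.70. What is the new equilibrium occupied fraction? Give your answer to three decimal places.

Before: p* = 1 − 0.33/1.29 = 0.7442.
After the change, c = 1.29, e = 0.561, so p* = 1 − 0.561/1.29 = 0.5651.

0.565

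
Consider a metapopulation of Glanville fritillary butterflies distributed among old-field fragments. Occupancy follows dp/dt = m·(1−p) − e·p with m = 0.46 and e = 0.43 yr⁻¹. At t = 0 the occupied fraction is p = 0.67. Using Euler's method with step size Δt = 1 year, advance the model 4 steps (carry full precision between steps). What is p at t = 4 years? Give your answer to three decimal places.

0.517

Update rule: p ← p + [m·(1−p) − e·p]·Δt with Δt = 1.
t = 1: p = 0.67000 + (-0.13630) = 0.53370
t = 2: p = 0.53370 + (-0.01499) = 0.51871
t = 3: p = 0.51871 + (-0.00165) = 0.51706
t = 4: p = 0.51706 + (-0.00018) = 0.51688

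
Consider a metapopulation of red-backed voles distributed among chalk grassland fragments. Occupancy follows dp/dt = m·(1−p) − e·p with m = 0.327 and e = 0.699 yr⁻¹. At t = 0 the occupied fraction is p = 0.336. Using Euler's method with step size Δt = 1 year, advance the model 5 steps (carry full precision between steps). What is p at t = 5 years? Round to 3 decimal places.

Update rule: p ← p + [m·(1−p) − e·p]·Δt with Δt = 1.
t = 1: p = 0.33600 + (-0.01774) = 0.31826
t = 2: p = 0.31826 + (+0.00046) = 0.31873
t = 3: p = 0.31873 + (-0.00001) = 0.31871
t = 4: p = 0.31871 + (+0.00000) = 0.31871
t = 5: p = 0.31871 + (-0.00000) = 0.31871

0.319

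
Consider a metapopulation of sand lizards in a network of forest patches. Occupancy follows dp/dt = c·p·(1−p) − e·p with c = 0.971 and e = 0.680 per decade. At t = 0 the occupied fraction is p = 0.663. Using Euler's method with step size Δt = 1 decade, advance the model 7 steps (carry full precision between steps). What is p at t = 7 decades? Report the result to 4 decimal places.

0.3100

Update rule: p ← p + [c·p·(1−p) − e·p]·Δt with Δt = 1.
t = 1: p = 0.66300 + (-0.23389) = 0.42911
t = 2: p = 0.42911 + (-0.05393) = 0.37519
t = 3: p = 0.37519 + (-0.02750) = 0.34768
t = 4: p = 0.34768 + (-0.01620) = 0.33148
t = 5: p = 0.33148 + (-0.01023) = 0.32125
t = 6: p = 0.32125 + (-0.00672) = 0.31452
t = 7: p = 0.31452 + (-0.00453) = 0.30999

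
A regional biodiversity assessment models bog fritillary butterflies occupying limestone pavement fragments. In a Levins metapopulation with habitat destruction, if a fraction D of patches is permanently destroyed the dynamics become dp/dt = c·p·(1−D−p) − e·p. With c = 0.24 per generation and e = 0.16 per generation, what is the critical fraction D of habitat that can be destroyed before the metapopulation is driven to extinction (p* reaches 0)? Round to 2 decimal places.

0.33

The nontrivial equilibrium is p* = (1−D) − e/c; extinction occurs when this hits zero.
So D_crit = 1 − e/c = 1 − 0.16/0.24 = 1 − 0.6667 = 0.3333.
This equals the undisturbed p*, a classic result of Lande's extension.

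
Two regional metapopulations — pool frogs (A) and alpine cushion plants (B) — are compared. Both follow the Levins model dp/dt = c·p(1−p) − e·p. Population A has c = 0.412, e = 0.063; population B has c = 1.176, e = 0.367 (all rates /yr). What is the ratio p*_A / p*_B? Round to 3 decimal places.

1.231

A: p*_A = 1 − 0.063/0.412 = 0.8471.
B: p*_B = 1 − 0.367/1.176 = 0.6879.
p*_A / p*_B = 0.8471/0.6879 = 1.2314.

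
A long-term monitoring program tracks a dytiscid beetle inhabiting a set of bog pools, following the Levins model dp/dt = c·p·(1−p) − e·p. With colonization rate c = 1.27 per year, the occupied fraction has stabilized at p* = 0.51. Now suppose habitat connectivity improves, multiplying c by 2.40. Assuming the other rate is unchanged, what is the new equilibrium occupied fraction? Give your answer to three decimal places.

Balance c(1−p*) = e gives e = 1.27×(1 − 0.51000) = 0.62230.
New p* = 1 − e/c = 1 − 0.62230/3.04800 = 0.79583.

0.796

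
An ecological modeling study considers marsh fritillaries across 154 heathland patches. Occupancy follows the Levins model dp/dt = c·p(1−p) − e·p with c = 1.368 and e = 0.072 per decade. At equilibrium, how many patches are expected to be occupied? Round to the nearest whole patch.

146

p* = 1 − e/c = 1 − 0.072/1.368 = 0.9474.
Expected occupied patches = N × p* = 154 × 0.9474 = 145.89 ≈ 146.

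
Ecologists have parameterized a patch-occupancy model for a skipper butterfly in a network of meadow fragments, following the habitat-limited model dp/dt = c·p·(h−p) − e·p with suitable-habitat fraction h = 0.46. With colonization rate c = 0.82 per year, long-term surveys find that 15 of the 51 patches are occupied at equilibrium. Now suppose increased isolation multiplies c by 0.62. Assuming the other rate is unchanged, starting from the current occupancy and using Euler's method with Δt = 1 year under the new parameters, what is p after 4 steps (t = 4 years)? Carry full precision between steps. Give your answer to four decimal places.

0.2482

Observed p* = 15/51 = 0.29412.
Balance c(h−p*) = e gives e = 0.82×(0.46 − 0.29412) = 0.13602.
Starting from p₀ = 0.29412; update p ← p + (dp/dt)·Δt with the new parameters.
step 1: Δp = -0.01520, p = 0.27892
step 2: Δp = -0.01226, p = 0.26665
step 3: Δp = -0.01006, p = 0.25659
step 4: Δp = -0.00837, p = 0.24823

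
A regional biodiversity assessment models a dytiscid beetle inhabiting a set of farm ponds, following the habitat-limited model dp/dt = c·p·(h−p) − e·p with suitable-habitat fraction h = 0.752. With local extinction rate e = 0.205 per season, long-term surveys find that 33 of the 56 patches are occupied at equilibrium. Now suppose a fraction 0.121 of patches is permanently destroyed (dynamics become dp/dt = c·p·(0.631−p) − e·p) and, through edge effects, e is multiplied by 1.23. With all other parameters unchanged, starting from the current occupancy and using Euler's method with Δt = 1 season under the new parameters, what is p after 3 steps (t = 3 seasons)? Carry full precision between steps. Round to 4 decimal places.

Observed p* = 33/56 = 0.58929.
Balance c(h−p*) = e gives c = e/(0.752 − 0.58929) = 0.205/0.16271 = 1.25988.
Starting from p₀ = 0.58929; update p ← p + (dp/dt)·Δt with the new parameters.
p: 0.58929 → 0.47167  (Δp = -0.11762)
p: 0.47167 → 0.44742  (Δp = -0.02425)
p: 0.44742 → 0.43809  (Δp = -0.00933)

0.4381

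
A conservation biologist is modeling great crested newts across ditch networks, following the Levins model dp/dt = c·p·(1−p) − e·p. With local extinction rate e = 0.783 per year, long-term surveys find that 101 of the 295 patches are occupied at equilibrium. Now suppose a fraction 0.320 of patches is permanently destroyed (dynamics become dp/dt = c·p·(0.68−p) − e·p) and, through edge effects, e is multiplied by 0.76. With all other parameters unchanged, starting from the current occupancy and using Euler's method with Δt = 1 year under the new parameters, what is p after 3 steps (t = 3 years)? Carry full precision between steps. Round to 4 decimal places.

Observed p* = 101/295 = 0.34237.
Balance c(1−p*) = e gives c = e/(1 − 0.34237) = 0.783/0.65763 = 1.19064.
Starting from p₀ = 0.34237; update p ← p + (dp/dt)·Δt with the new parameters.
step 1: Δp = -0.06611, p = 0.27627
step 2: Δp = -0.03160, p = 0.24467
step 3: Δp = -0.01878, p = 0.22589

0.2259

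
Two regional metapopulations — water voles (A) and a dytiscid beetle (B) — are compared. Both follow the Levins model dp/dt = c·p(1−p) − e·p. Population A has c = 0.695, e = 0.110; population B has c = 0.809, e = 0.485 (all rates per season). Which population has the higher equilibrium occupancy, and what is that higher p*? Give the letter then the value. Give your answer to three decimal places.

A, 0.842

A: p*_A = 1 − 0.110/0.695 = 0.8417.
B: p*_B = 1 − 0.485/0.809 = 0.4005.
A is higher at 0.8417.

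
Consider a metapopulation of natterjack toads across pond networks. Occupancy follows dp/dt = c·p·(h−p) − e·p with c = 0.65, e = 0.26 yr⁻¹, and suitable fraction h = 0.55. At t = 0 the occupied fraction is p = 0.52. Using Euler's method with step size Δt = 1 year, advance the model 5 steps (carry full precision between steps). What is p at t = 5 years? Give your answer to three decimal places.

Update rule: p ← p + [c·p·(h−p) − e·p]·Δt with Δt = 1.
t = 1: p = 0.52000 + (-0.12506) = 0.39494
t = 2: p = 0.39494 + (-0.06288) = 0.33206
t = 3: p = 0.33206 + (-0.03930) = 0.29277
t = 4: p = 0.29277 + (-0.02717) = 0.26560
t = 5: p = 0.26560 + (-0.01996) = 0.24564

0.246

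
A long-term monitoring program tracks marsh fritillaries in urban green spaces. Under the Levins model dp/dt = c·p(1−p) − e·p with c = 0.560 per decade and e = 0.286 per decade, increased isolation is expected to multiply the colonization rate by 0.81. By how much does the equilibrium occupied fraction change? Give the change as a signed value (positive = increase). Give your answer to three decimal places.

Before: p* = 1 − 0.286/0.560 = 0.4893.
After the change, c = 0.4536, e = 0.286, so p* = 1 − 0.286/0.4536 = 0.3695.
Δp* = 0.3695 − 0.4893 = -0.1198.

-0.120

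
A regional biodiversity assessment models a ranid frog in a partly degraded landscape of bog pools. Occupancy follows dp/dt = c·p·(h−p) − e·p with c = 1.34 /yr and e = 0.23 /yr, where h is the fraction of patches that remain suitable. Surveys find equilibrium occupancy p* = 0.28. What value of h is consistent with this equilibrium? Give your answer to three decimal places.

At equilibrium c(h−p*) = e, so h = p* + e/c.
h = 0.28 + 0.23/1.34 = 0.28 + 0.1716 = 0.4516.

0.452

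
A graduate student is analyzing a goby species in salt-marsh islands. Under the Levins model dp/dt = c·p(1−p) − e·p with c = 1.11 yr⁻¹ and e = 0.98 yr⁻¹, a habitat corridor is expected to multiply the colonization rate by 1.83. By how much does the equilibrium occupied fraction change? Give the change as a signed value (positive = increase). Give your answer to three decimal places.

Before: p* = 1 − 0.98/1.11 = 0.1171.
After the change, c = 2.0313, e = 0.98, so p* = 1 − 0.98/2.0313 = 0.5176.
Δp* = 0.5176 − 0.1171 = +0.4004.

0.400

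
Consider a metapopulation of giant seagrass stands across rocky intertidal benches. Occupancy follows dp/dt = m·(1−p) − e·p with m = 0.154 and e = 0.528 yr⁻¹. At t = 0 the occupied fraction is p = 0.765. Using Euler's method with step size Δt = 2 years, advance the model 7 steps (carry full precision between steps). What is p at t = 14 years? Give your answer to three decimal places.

0.225

Update rule: p ← p + [m·(1−p) − e·p]·Δt with Δt = 2.
t = 2: p = 0.76500 + (-0.73546) = 0.02954
t = 4: p = 0.02954 + (+0.26771) = 0.29725
t = 6: p = 0.29725 + (-0.09745) = 0.19980
t = 8: p = 0.19980 + (+0.03547) = 0.23527
t = 10: p = 0.23527 + (-0.01291) = 0.22236
t = 12: p = 0.22236 + (+0.00470) = 0.22706
t = 14: p = 0.22706 + (-0.00171) = 0.22535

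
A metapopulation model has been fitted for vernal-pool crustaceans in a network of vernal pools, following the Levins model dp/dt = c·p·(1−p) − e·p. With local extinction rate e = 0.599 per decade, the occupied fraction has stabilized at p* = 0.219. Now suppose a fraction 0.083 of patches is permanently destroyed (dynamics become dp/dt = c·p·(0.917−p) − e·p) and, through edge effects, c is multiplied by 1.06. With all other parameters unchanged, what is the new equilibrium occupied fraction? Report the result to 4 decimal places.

0.1802

Balance c(1−p*) = e gives c = e/(1 − 0.21900) = 0.599/0.78100 = 0.76697.
New p* = 0.917 − e/c = 0.917 − 0.59900/0.81299 = 0.18021.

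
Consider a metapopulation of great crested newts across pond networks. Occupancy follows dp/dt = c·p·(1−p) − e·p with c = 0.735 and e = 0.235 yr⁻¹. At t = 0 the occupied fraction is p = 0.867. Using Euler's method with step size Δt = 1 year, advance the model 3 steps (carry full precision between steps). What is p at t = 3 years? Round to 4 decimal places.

Update rule: p ← p + [c·p·(1−p) − e·p]·Δt with Δt = 1.
t = 1: p = 0.86700 + (-0.11899) = 0.74801
t = 2: p = 0.74801 + (-0.03724) = 0.71077
t = 3: p = 0.71077 + (-0.01593) = 0.69484

0.6948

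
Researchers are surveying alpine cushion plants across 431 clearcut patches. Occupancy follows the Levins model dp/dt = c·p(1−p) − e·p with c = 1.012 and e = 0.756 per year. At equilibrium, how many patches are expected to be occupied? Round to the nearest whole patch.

p* = 1 − e/c = 1 − 0.756/1.012 = 0.2530.
Expected occupied patches = N × p* = 431 × 0.2530 = 109.03 ≈ 109.

109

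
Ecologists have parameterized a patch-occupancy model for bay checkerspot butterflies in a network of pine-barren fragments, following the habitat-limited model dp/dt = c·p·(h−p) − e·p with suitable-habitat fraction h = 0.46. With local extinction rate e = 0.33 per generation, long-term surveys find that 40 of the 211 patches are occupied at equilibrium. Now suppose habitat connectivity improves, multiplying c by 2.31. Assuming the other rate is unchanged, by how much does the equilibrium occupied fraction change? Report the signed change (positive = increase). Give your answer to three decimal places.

0.153

Observed p* = 40/211 = 0.18957.
Balance c(h−p*) = e gives c = e/(0.46 − 0.18957) = 0.33/0.27043 = 1.22028.
New p* = 0.46 − e/c = 0.46 − 0.33000/2.81885 = 0.34293.
Δp* = 0.34293 − 0.18957 = +0.15336.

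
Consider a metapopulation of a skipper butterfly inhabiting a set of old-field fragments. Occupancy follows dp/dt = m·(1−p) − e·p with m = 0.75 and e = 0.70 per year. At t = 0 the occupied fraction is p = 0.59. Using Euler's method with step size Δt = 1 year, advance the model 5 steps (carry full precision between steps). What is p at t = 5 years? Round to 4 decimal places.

0.5159

Update rule: p ← p + [m·(1−p) − e·p]·Δt with Δt = 1.
p: 0.59000 → 0.48450  (Δp = -0.10550)
p: 0.48450 → 0.53198  (Δp = +0.04748)
p: 0.53198 → 0.51061  (Δp = -0.02136)
p: 0.51061 → 0.52022  (Δp = +0.00961)
p: 0.52022 → 0.51590  (Δp = -0.00433)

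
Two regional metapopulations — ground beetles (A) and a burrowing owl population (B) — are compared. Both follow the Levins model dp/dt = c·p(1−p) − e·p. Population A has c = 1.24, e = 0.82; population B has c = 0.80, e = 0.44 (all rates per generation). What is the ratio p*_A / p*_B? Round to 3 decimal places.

0.753

A: p*_A = 1 − 0.82/1.24 = 0.3387.
B: p*_B = 1 − 0.44/0.80 = 0.4500.
p*_A / p*_B = 0.3387/0.4500 = 0.7527.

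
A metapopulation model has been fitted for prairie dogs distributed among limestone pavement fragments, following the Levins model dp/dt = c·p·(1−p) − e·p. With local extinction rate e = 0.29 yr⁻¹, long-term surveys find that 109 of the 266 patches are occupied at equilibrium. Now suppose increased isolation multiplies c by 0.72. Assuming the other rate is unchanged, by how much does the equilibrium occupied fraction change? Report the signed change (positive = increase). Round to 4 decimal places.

Observed p* = 109/266 = 0.40977.
Balance c(1−p*) = e gives c = e/(1 − 0.40977) = 0.29/0.59023 = 0.49133.
New p* = 1 − e/c = 1 − 0.29000/0.35376 = 0.18024.
Δp* = 0.18024 − 0.40977 = -0.22953.

-0.2295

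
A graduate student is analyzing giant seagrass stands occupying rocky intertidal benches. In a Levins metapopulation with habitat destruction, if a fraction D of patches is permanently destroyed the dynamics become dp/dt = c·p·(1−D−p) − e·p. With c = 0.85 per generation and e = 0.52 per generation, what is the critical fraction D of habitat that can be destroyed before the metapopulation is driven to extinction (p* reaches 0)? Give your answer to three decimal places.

The nontrivial equilibrium is p* = (1−D) − e/c; extinction occurs when this hits zero.
So D_crit = 1 − e/c = 1 − 0.52/0.85 = 1 − 0.6118 = 0.3882.
Note this equals the original equilibrium occupancy — the Levins extinction-debt result.

0.388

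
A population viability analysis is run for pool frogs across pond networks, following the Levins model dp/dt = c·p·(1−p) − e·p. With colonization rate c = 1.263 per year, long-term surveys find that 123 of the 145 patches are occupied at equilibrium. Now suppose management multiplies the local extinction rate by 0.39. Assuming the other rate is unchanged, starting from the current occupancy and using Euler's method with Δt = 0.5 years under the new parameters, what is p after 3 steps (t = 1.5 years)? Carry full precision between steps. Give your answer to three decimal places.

Observed p* = 123/145 = 0.84828.
Balance c(1−p*) = e gives e = 1.263×(1 − 0.84828) = 0.19163.
Starting from p₀ = 0.84828; update p ← p + (dp/dt)·Δt with the new parameters.
step 1: Δp = +0.04958, p = 0.89785
step 2: Δp = +0.02437, p = 0.92222
step 3: Δp = +0.01084, p = 0.93306

0.933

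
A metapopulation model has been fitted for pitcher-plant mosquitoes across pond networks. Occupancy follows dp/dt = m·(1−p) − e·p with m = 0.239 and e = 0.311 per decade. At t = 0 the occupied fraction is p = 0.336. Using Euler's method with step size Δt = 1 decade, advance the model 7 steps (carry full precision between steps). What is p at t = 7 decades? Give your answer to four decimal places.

Update rule: p ← p + [m·(1−p) − e·p]·Δt with Δt = 1.
p: 0.33600 → 0.39020  (Δp = +0.05420)
p: 0.39020 → 0.41459  (Δp = +0.02439)
p: 0.41459 → 0.42557  (Δp = +0.01098)
p: 0.42557 → 0.43050  (Δp = +0.00494)
p: 0.43050 → 0.43273  (Δp = +0.00222)
p: 0.43273 → 0.43373  (Δp = +0.00100)
p: 0.43373 → 0.43418  (Δp = +0.00045)

0.4342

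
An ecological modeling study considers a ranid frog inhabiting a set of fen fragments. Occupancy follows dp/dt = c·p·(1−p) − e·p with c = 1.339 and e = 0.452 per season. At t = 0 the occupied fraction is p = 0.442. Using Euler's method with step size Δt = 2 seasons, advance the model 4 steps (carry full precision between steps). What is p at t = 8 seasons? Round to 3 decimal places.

Update rule: p ← p + [c·p·(1−p) − e·p]·Δt with Δt = 2.
  1  |  dp/dt·Δt = +0.260923  |  p_1 = 0.702923
  2  |  dp/dt·Δt = -0.076217  |  p_2 = 0.626706
  3  |  dp/dt·Δt = +0.059963  |  p_3 = 0.686670
  4  |  dp/dt·Δt = -0.044566  |  p_4 = 0.642104

0.642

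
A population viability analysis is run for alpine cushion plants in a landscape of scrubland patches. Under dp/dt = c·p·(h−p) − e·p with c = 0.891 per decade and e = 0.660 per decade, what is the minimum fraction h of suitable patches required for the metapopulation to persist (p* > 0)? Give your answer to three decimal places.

0.741

p* = h − e/c is positive only when h > e/c.
h_min = e/c = 0.660/0.891 = 0.7407.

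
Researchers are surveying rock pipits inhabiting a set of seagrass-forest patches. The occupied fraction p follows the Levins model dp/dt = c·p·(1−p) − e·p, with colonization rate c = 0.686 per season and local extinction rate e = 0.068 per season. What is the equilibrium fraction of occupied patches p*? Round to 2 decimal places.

Setting dp/dt = 0 and dividing through by p* gives c·(1−p*) = e.
So p* = 1 − e/c = 1 − 0.068/0.686 = 1 − 0.0991 = 0.9009.

0.90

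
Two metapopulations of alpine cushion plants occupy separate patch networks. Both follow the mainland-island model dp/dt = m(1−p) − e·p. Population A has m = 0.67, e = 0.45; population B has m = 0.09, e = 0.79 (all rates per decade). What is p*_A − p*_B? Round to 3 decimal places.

A: p*_A = m/(m+e) = 0.67/1.1200 = 0.5982.
B: p*_B = 0.09/0.8800 = 0.1023.
p*_A − p*_B = 0.5982 − 0.1023 = 0.4959.

0.496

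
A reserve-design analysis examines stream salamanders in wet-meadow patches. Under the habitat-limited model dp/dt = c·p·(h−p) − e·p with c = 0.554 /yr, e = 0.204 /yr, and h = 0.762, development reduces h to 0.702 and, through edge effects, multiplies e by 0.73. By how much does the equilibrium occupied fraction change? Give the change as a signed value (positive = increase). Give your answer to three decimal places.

0.039

Before: p* = h − e/c = 0.762 − 0.204/0.554 = 0.762 − 0.3682 = 0.3938.
After: c = 0.554, e = 0.14892, h = 0.702; p* = 0.702 − 0.14892/0.554 = 0.4332.
Δp* = 0.4332 − 0.3938 = +0.0394.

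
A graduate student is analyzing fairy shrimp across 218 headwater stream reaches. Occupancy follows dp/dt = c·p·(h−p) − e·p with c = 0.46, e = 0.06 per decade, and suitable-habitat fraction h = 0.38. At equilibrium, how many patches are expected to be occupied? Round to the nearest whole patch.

p* = h − e/c = 0.38 − 0.1304 = 0.2496.
Expected occupied patches = N × p* = 218 × 0.2496 = 54.41 ≈ 54.

54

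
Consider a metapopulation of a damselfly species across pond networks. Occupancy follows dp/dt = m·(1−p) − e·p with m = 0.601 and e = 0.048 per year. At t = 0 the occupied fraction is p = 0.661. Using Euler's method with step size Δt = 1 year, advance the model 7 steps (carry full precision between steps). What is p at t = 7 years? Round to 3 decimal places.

Update rule: p ← p + [m·(1−p) − e·p]·Δt with Δt = 1.
step 1: Δp = +0.17201, p = 0.83301
step 2: Δp = +0.06038, p = 0.89339
step 3: Δp = +0.02119, p = 0.91458
step 4: Δp = +0.00744, p = 0.92202
step 5: Δp = +0.00261, p = 0.92463
step 6: Δp = +0.00092, p = 0.92554
step 7: Δp = +0.00032, p = 0.92587

0.926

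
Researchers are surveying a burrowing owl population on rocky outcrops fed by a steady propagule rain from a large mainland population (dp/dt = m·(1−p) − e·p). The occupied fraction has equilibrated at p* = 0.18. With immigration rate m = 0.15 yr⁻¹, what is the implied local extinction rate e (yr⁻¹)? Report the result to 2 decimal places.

At equilibrium m(1−p*) = e·p*, so e = m(1−p*)/p*.
e = 0.15 × 0.8200 / 0.18 = 0.6833.

0.68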